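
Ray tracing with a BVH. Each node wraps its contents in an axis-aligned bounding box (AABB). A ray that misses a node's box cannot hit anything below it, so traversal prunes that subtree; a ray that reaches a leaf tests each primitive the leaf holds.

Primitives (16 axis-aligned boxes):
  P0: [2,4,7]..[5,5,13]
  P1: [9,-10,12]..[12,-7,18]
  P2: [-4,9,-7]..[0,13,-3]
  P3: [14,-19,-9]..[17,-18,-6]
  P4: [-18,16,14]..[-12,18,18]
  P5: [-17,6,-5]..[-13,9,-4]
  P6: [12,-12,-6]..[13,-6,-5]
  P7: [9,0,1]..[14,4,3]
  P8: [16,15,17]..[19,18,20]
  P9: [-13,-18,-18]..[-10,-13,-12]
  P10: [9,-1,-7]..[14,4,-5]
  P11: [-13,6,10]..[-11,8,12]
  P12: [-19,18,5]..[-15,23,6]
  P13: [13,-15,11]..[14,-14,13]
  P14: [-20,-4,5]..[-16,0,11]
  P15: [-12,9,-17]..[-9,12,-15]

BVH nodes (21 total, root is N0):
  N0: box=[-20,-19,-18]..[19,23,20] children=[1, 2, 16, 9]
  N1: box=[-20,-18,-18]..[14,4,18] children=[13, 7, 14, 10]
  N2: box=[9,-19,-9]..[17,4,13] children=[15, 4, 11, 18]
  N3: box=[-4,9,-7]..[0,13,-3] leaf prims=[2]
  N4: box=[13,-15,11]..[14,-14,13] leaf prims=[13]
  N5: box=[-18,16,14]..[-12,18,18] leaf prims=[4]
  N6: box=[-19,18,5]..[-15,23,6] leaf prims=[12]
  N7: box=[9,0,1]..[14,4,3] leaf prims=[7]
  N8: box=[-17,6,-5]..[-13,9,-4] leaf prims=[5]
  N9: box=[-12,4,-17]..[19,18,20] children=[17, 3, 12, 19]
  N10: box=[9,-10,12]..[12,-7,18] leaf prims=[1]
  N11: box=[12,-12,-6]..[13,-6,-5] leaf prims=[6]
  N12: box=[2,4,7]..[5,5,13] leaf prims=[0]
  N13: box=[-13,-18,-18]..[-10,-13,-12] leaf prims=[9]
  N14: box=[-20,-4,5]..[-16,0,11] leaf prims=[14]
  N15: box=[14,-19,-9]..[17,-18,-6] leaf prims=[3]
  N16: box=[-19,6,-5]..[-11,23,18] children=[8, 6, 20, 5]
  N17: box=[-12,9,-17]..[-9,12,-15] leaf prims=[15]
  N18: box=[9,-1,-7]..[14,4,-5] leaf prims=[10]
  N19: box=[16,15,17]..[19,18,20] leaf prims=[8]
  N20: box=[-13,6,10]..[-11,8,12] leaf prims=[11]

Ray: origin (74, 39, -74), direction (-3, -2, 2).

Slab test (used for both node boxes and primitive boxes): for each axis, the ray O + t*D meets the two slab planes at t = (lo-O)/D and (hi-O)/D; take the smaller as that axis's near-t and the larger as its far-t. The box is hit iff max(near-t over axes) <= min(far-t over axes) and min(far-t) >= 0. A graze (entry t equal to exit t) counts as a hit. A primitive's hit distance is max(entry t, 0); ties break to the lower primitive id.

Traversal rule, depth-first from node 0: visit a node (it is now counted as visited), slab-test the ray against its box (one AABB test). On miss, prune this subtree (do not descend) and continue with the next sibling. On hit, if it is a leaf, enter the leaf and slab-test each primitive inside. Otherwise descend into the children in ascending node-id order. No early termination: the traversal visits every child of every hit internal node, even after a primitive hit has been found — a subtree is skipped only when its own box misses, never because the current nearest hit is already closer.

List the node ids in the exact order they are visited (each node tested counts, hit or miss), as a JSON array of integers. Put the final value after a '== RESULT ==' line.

Traverse from the root:
N0 x:[55/3,94/3] y:[8,29] z:[28,47] -> hit [28,29], descend [1, 2, 9, 16]
  N1 x:[20,94/3] y:[35/2,57/2] z:[28,46] -> hit [28,57/2], descend [7, 10, 13, 14]
    N7 x:[20,65/3] y:[35/2,39/2] z:[75/2,77/2] -> miss, prune
    N10 x:[62/3,65/3] y:[23,49/2] z:[43,46] -> miss, prune
    N13 x:[28,29] y:[26,57/2] z:[28,31] -> hit [28,57/2] leaf, test {P9@t=28}
    N14 x:[30,94/3] y:[39/2,43/2] z:[79/2,85/2] -> miss, prune
  N2 x:[19,65/3] y:[35/2,29] z:[65/2,87/2] -> miss, prune
  N9 x:[55/3,86/3] y:[21/2,35/2] z:[57/2,47] -> miss, prune
  N16 x:[85/3,31] y:[8,33/2] z:[69/2,46] -> miss, prune

9 AABB tests over nodes [0, 1, 7, 10, 13, 14, 2, 9, 16]; 1 leaf entered; closest P9.

== RESULT ==
[0, 1, 7, 10, 13, 14, 2, 9, 16]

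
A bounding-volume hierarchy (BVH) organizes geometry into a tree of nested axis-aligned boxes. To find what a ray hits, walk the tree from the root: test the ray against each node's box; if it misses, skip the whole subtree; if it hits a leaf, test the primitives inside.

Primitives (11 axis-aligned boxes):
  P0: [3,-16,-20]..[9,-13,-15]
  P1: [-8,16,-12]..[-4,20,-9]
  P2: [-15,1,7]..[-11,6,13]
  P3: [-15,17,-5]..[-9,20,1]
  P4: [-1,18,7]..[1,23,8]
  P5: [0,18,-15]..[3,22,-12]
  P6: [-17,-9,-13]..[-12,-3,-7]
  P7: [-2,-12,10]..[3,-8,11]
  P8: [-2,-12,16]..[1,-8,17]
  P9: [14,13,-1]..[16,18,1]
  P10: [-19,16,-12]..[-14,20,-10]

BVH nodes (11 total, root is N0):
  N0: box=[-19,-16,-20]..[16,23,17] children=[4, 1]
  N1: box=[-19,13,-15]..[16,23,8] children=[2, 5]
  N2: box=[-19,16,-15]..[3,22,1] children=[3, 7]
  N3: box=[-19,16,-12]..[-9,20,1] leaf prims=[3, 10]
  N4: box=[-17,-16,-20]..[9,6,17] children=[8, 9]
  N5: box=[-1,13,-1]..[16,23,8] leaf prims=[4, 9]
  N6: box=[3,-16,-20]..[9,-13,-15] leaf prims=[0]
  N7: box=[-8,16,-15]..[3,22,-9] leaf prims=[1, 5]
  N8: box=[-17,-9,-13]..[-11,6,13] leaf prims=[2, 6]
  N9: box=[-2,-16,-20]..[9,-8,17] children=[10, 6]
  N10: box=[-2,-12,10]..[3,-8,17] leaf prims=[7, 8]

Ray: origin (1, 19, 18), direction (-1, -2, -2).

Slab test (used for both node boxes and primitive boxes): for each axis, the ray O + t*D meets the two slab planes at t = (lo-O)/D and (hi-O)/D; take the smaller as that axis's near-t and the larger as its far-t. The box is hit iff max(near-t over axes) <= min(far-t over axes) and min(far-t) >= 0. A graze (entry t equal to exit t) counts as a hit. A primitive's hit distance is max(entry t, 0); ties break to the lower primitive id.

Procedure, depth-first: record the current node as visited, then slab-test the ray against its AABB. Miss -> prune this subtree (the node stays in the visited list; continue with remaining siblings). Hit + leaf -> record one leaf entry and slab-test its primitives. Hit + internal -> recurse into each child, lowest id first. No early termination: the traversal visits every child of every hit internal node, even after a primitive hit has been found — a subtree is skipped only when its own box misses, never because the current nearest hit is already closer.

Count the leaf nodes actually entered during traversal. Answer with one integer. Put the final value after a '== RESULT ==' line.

Trace the traversal:
N0 x:[-15,20] y:[-2,35/2] z:[1/2,19] -> hit [1/2,35/2], descend [1, 4]
  N1 x:[-15,20] y:[-2,3] z:[5,33/2] -> miss, prune
  N4 x:[-8,18] y:[13/2,35/2] z:[1/2,19] -> hit [13/2,35/2], descend [8, 9]
    N8 x:[12,18] y:[13/2,14] z:[5/2,31/2] -> hit [12,14] leaf, test {P2(miss), P6@t=13}
    N9 x:[-8,3] y:[27/2,35/2] z:[1/2,19] -> miss, prune

order=[0, 1, 4, 8, 9]  |boxes|=5  |leaves|=1  hit=P6

== RESULT ==
1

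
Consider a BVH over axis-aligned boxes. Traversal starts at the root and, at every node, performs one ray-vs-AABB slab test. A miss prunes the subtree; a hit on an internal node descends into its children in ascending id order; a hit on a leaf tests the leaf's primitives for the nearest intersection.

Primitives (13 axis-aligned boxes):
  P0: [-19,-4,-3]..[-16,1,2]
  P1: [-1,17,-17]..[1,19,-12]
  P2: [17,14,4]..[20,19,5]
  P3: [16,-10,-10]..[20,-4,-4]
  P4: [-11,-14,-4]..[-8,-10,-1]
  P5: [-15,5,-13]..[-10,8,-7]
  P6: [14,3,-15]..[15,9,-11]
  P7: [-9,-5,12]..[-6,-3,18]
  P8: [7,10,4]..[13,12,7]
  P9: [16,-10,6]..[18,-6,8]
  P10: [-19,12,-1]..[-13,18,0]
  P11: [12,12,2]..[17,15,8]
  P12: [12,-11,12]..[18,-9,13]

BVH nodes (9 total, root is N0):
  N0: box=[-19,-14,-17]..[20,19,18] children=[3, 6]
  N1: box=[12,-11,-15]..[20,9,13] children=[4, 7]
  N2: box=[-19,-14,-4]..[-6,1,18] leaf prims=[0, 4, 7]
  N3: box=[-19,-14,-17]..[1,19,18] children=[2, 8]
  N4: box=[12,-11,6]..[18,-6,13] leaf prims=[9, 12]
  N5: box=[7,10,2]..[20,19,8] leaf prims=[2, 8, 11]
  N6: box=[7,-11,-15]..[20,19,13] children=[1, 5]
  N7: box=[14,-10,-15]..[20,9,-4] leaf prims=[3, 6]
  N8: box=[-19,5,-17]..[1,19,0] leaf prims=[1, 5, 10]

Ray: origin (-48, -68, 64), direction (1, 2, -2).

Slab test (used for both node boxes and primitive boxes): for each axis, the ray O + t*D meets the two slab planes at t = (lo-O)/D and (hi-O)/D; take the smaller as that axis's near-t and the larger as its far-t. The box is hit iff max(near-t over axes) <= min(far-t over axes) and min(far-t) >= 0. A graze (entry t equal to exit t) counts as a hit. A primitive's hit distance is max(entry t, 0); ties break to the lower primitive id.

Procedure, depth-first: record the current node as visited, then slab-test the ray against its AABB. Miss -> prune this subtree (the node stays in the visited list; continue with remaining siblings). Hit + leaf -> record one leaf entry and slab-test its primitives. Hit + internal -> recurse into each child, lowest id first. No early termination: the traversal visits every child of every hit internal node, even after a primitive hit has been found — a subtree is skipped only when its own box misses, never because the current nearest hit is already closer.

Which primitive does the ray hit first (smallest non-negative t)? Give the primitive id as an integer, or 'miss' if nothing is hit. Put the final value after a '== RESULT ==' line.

Walk:
N0 x:[29,68] y:[27,87/2] z:[23,81/2] -> hit [29,81/2], descend [3, 6]
  N3 x:[29,49] y:[27,87/2] z:[23,81/2] -> hit [29,81/2], descend [2, 8]
    N2 x:[29,42] y:[27,69/2] z:[23,34] -> hit [29,34] leaf, test {P0@t=32, P4(miss), P7(miss)}
    N8 x:[29,49] y:[73/2,87/2] z:[32,81/2] -> hit [73/2,81/2] leaf, test {P1(miss), P5@t=73/2, P10(miss)}
  N6 x:[55,68] y:[57/2,87/2] z:[51/2,79/2] -> miss, prune

Summary -> nodes [0, 3, 2, 8, 6]; box-tests=5; leaf-entries=2; first=P0

== RESULT ==
0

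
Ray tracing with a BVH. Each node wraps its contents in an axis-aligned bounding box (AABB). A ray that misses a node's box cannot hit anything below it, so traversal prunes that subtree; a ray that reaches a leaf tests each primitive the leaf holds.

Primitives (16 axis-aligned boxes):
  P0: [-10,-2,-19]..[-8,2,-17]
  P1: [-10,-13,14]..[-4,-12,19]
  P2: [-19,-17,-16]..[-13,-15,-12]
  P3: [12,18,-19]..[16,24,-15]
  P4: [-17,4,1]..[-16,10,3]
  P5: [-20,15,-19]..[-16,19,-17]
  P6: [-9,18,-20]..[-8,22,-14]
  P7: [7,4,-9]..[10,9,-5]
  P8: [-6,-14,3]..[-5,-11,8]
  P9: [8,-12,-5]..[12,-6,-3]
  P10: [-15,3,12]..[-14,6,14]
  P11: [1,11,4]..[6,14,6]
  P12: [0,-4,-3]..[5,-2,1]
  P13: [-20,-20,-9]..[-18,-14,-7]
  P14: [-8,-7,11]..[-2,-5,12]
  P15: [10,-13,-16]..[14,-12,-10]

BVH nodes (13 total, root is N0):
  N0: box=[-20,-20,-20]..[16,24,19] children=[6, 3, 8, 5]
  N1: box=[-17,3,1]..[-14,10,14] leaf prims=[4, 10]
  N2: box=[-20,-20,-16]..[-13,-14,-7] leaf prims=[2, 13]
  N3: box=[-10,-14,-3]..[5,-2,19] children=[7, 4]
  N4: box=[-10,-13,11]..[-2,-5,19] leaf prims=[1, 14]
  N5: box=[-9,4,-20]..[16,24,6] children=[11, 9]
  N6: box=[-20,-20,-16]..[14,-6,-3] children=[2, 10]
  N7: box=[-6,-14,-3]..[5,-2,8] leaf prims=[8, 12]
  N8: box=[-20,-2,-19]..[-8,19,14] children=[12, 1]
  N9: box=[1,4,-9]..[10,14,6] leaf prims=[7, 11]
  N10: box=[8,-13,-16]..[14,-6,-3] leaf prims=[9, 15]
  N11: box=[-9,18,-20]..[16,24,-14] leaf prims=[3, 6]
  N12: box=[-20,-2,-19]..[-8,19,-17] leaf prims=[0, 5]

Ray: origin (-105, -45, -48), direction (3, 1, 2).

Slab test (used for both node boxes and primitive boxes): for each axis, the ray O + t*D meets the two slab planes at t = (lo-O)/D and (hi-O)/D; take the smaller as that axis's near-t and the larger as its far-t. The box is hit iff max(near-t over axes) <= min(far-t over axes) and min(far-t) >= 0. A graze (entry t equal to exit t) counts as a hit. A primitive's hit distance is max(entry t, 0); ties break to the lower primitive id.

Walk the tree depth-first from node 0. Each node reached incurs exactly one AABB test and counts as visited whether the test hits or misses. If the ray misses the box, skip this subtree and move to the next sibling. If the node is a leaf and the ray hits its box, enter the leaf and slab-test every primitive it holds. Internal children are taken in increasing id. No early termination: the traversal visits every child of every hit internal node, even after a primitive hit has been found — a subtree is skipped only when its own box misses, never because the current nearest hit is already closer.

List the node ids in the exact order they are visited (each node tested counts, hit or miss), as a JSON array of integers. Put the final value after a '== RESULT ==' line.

Traverse from the root:
N0 x:[85/3,121/3] y:[25,69] z:[14,67/2] -> hit [85/3,67/2], descend [3, 5, 6, 8]
  N3 x:[95/3,110/3] y:[31,43] z:[45/2,67/2] -> hit [95/3,67/2], descend [4, 7]
    N4 x:[95/3,103/3] y:[32,40] z:[59/2,67/2] -> hit [32,67/2] leaf, test {P1@t=32, P14(miss)}
    N7 x:[33,110/3] y:[31,43] z:[45/2,28] -> miss, prune
  N5 x:[32,121/3] y:[49,69] z:[14,27] -> miss, prune
  N6 x:[85/3,119/3] y:[25,39] z:[16,45/2] -> miss, prune
  N8 x:[85/3,97/3] y:[43,64] z:[29/2,31] -> miss, prune

7 AABB tests over nodes [0, 3, 4, 7, 5, 6, 8]; 1 leaf entered; closest P1.

== RESULT ==
[0, 3, 4, 7, 5, 6, 8]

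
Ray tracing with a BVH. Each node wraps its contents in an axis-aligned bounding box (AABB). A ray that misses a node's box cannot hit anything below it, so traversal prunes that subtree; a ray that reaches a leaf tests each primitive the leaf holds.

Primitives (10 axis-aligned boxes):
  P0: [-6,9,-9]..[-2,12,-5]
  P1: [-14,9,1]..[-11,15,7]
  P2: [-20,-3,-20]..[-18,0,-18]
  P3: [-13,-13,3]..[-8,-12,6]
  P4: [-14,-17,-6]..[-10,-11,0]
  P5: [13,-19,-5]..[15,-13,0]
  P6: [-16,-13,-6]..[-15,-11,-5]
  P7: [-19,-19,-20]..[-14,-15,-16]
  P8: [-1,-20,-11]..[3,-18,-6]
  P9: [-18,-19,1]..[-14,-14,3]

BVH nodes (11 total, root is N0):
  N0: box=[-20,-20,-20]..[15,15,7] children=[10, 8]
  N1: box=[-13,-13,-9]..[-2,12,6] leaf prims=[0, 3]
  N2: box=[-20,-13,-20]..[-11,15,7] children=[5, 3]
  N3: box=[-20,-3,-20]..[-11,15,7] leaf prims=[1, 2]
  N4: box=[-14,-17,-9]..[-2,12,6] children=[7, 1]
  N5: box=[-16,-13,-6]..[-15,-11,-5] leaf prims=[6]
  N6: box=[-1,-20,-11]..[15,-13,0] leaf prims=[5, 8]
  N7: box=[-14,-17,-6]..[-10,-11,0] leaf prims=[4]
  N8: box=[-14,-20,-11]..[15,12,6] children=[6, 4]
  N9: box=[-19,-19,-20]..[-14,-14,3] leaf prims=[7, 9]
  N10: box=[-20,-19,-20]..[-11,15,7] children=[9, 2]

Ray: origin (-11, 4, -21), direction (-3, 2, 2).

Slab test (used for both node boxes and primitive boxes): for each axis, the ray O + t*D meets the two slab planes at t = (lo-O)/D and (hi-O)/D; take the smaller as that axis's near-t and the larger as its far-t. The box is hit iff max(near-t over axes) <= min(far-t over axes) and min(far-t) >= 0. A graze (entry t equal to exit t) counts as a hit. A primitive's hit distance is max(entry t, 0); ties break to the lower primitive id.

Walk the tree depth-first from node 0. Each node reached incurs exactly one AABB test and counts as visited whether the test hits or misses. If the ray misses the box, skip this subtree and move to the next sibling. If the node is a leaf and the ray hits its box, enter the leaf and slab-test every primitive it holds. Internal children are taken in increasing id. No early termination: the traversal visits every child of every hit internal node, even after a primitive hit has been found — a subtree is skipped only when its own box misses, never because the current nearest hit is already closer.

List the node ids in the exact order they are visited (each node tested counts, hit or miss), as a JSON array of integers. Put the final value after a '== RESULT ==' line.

Trace the traversal:
N0 x:[-26/3,3] y:[-12,11/2] z:[1/2,14] -> hit [1/2,3], descend [8, 10]
  N8 x:[-26/3,1] y:[-12,4] z:[5,27/2] -> miss, prune
  N10 x:[0,3] y:[-23/2,11/2] z:[1/2,14] -> hit [1/2,3], descend [2, 9]
    N2 x:[0,3] y:[-17/2,11/2] z:[1/2,14] -> hit [1/2,3], descend [3, 5]
      N3 x:[0,3] y:[-7/2,11/2] z:[1/2,14] -> hit [1/2,3] leaf, test {P1(miss), P2(miss)}
      N5 x:[4/3,5/3] y:[-17/2,-15/2] z:[15/2,8] -> miss, prune
    N9 x:[1,8/3] y:[-23/2,-9] z:[1/2,12] -> miss, prune

Summary -> nodes [0, 8, 10, 2, 3, 5, 9]; box-tests=7; leaf-entries=1; first=miss

== RESULT ==
[0, 8, 10, 2, 3, 5, 9]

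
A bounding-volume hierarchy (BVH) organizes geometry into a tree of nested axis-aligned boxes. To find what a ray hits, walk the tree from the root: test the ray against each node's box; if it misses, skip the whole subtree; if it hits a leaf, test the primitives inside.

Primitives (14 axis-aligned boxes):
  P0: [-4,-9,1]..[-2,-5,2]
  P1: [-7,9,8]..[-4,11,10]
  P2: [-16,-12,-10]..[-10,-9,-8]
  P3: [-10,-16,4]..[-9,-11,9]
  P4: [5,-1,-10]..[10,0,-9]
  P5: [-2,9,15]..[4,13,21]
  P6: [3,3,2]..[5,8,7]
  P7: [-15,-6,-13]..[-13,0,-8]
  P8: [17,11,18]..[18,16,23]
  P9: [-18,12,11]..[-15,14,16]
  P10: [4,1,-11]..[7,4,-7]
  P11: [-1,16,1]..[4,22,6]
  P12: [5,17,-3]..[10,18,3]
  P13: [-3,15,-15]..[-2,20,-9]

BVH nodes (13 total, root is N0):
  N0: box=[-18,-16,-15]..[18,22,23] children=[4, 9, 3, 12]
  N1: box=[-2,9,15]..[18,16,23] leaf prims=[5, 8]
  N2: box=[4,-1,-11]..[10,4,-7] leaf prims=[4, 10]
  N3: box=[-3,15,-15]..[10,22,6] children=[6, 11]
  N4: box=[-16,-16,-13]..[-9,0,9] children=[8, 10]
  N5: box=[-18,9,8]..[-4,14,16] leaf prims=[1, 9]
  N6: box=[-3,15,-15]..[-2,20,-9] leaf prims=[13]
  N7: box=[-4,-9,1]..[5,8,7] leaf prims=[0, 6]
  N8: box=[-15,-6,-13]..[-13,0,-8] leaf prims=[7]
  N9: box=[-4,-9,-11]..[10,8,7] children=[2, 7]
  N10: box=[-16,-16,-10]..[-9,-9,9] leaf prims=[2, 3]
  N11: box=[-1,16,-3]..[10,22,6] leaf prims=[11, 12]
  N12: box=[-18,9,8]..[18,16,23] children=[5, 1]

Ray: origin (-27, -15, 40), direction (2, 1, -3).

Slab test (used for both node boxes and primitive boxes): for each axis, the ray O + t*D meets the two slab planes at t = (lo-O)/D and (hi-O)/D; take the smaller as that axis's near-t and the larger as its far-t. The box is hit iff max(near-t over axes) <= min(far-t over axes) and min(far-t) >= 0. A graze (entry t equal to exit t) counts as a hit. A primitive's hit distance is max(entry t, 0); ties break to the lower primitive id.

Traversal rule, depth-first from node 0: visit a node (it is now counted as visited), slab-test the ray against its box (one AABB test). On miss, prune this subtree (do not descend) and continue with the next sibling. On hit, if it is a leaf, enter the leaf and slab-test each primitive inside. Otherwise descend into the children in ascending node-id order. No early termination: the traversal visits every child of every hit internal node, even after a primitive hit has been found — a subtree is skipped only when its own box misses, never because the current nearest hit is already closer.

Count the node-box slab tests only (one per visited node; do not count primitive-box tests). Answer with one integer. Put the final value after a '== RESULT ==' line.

Trace the traversal:
N0 x:[9/2,45/2] y:[-1,37] z:[17/3,55/3] -> hit [17/3,55/3], descend [3, 4, 9, 12]
  N3 x:[12,37/2] y:[30,37] z:[34/3,55/3] -> miss, prune
  N4 x:[11/2,9] y:[-1,15] z:[31/3,53/3] -> miss, prune
  N9 x:[23/2,37/2] y:[6,23] z:[11,17] -> hit [23/2,17], descend [2, 7]
    N2 x:[31/2,37/2] y:[14,19] z:[47/3,17] -> hit [47/3,17] leaf, test {P4(miss), P10@t=16}
    N7 x:[23/2,16] y:[6,23] z:[11,13] -> hit [23/2,13] leaf, test {P0(miss), P6(miss)}
  N12 x:[9/2,45/2] y:[24,31] z:[17/3,32/3] -> miss, prune

Summary -> nodes [0, 3, 4, 9, 2, 7, 12]; box-tests=7; leaf-entries=2; first=P10

== RESULT ==
7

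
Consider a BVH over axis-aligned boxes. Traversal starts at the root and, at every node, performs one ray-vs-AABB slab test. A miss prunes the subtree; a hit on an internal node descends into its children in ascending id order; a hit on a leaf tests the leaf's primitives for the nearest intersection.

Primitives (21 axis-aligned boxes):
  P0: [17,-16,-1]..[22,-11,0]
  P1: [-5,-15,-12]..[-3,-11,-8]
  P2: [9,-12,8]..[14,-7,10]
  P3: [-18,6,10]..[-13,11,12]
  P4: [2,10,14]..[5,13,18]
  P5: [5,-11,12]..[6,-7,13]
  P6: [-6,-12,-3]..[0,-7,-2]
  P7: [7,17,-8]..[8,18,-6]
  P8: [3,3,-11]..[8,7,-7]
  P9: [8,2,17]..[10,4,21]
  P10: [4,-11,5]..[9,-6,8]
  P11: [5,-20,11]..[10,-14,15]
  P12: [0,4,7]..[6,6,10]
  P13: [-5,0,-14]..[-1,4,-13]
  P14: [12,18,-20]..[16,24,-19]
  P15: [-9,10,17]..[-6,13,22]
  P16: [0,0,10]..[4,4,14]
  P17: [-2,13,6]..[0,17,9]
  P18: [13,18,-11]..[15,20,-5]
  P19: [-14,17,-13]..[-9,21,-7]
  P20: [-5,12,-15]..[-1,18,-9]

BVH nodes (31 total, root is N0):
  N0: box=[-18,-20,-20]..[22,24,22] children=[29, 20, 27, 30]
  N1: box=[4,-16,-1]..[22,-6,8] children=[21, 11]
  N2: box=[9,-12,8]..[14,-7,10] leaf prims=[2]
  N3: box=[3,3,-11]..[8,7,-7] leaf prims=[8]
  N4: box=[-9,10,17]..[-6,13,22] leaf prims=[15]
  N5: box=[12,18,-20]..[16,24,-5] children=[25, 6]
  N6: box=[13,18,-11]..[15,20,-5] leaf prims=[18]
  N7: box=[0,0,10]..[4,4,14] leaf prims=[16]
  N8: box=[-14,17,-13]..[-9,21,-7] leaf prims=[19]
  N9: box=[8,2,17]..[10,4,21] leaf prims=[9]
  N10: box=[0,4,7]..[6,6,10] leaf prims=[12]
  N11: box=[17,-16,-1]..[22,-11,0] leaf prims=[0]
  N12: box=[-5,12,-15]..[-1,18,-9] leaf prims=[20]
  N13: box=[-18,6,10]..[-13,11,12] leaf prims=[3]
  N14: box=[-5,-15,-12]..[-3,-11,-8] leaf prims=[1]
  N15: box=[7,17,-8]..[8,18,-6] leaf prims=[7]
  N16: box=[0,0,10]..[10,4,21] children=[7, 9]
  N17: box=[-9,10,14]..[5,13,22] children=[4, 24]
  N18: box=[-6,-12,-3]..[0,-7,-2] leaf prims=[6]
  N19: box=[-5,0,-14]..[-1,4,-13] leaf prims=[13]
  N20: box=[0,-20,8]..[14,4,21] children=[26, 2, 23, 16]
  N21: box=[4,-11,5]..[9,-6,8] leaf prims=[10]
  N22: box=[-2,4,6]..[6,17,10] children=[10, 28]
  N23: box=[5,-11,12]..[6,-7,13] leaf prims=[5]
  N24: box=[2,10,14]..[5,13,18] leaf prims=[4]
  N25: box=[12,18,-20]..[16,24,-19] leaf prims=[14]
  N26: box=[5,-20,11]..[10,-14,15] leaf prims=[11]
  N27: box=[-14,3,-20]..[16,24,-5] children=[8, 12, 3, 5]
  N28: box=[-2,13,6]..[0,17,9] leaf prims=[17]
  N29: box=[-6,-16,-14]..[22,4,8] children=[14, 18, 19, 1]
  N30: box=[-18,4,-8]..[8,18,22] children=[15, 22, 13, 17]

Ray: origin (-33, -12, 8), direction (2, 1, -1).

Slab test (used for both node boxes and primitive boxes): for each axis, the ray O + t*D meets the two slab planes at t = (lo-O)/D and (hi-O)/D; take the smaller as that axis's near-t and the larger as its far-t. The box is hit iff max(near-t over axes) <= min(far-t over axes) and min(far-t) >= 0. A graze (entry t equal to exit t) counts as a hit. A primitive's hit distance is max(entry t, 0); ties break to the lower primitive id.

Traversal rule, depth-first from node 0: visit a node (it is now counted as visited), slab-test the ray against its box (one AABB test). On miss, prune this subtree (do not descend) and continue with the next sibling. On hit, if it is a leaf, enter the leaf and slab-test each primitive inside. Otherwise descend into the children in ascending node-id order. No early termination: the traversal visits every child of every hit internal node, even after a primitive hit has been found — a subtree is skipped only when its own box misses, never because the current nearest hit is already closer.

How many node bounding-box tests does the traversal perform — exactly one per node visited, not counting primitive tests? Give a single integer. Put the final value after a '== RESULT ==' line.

Walk:
N0 x:[15/2,55/2] y:[-8,36] z:[-14,28] -> hit [15/2,55/2], descend [20, 27, 29, 30]
  N20 x:[33/2,47/2] y:[-8,16] z:[-13,0] -> miss, prune
  N27 x:[19/2,49/2] y:[15,36] z:[13,28] -> hit [15,49/2], descend [3, 5, 8, 12]
    N3 x:[18,41/2] y:[15,19] z:[15,19] -> hit [18,19] leaf, test {P8@t=18}
    N5 x:[45/2,49/2] y:[30,36] z:[13,28] -> miss, prune
    N8 x:[19/2,12] y:[29,33] z:[15,21] -> miss, prune
    N12 x:[14,16] y:[24,30] z:[17,23] -> miss, prune
  N29 x:[27/2,55/2] y:[-4,16] z:[0,22] -> hit [27/2,16], descend [1, 14, 18, 19]
    N1 x:[37/2,55/2] y:[-4,6] z:[0,9] -> miss, prune
    N14 x:[14,15] y:[-3,1] z:[16,20] -> miss, prune
    N18 x:[27/2,33/2] y:[0,5] z:[10,11] -> miss, prune
    N19 x:[14,16] y:[12,16] z:[21,22] -> miss, prune
  N30 x:[15/2,41/2] y:[16,30] z:[-14,16] -> hit [16,16], descend [13, 15, 17, 22]
    N13 x:[15/2,10] y:[18,23] z:[-4,-2] -> miss, prune
    N15 x:[20,41/2] y:[29,30] z:[14,16] -> miss, prune
    N17 x:[12,19] y:[22,25] z:[-14,-6] -> miss, prune
    N22 x:[31/2,39/2] y:[16,29] z:[-2,2] -> miss, prune

17 AABB tests over nodes [0, 20, 27, 3, 5, 8, 12, 29, 1, 14, 18, 19, 30, 13, 15, 17, 22]; 1 leaf entered; closest P8.

== RESULT ==
17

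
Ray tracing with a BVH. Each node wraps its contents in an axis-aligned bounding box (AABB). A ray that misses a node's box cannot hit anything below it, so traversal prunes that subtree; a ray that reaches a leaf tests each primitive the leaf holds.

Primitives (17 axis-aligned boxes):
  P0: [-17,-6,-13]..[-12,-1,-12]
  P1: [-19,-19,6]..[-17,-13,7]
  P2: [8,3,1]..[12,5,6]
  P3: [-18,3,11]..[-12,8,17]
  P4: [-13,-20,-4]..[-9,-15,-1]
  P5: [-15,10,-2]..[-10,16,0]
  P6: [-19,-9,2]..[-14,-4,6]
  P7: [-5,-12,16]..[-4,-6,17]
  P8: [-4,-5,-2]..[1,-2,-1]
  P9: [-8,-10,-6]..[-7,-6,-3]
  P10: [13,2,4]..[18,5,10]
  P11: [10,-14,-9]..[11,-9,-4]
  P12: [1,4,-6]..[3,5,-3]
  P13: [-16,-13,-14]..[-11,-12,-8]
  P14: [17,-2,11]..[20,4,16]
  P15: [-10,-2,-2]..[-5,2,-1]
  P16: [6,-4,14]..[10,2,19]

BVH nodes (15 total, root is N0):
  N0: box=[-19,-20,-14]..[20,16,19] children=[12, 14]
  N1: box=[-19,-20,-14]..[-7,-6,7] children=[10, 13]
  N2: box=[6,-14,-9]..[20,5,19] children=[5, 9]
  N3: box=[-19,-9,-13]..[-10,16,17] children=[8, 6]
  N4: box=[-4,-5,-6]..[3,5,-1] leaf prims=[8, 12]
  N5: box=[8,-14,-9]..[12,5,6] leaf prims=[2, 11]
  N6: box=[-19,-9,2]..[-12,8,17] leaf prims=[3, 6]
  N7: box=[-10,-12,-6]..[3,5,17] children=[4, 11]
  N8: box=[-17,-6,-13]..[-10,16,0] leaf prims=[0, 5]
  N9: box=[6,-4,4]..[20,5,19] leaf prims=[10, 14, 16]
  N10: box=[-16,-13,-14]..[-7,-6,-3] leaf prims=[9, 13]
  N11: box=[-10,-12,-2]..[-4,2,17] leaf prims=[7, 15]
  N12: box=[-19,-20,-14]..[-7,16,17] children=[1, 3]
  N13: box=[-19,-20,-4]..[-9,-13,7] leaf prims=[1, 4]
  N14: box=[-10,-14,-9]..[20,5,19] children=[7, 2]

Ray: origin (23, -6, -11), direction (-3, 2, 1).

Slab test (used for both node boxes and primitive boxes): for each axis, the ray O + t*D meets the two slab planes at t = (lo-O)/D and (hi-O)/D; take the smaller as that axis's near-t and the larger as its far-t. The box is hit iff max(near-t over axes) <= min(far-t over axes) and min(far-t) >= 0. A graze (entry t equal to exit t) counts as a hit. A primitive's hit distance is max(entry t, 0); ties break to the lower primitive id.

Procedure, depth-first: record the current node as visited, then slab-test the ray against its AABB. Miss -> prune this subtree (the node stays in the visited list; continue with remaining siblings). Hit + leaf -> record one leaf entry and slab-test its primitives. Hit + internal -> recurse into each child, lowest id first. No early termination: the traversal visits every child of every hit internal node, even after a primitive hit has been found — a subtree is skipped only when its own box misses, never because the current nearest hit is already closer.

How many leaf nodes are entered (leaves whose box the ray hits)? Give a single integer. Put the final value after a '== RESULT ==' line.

Traverse from the root:
N0 x:[1,14] y:[-7,11] z:[-3,30] -> hit [1,11], descend [12, 14]
  N12 x:[10,14] y:[-7,11] z:[-3,28] -> hit [10,11], descend [1, 3]
    N1 x:[10,14] y:[-7,0] z:[-3,18] -> miss, prune
    N3 x:[11,14] y:[-3/2,11] z:[-2,28] -> hit [11,11], descend [6, 8]
      N6 x:[35/3,14] y:[-3/2,7] z:[13,28] -> miss, prune
      N8 x:[11,40/3] y:[0,11] z:[-2,11] -> hit [11,11] leaf, test {P0(miss), P5@t=11}
  N14 x:[1,11] y:[-4,11/2] z:[2,30] -> hit [2,11/2], descend [2, 7]
    N2 x:[1,17/3] y:[-4,11/2] z:[2,30] -> hit [2,11/2], descend [5, 9]
      N5 x:[11/3,5] y:[-4,11/2] z:[2,17] -> hit [11/3,5] leaf, test {P2(miss), P11(miss)}
      N9 x:[1,17/3] y:[1,11/2] z:[15,30] -> miss, prune
    N7 x:[20/3,11] y:[-3,11/2] z:[5,28] -> miss, prune

Summary -> nodes [0, 12, 1, 3, 6, 8, 14, 2, 5, 9, 7]; box-tests=11; leaf-entries=2; first=P5

== RESULT ==
2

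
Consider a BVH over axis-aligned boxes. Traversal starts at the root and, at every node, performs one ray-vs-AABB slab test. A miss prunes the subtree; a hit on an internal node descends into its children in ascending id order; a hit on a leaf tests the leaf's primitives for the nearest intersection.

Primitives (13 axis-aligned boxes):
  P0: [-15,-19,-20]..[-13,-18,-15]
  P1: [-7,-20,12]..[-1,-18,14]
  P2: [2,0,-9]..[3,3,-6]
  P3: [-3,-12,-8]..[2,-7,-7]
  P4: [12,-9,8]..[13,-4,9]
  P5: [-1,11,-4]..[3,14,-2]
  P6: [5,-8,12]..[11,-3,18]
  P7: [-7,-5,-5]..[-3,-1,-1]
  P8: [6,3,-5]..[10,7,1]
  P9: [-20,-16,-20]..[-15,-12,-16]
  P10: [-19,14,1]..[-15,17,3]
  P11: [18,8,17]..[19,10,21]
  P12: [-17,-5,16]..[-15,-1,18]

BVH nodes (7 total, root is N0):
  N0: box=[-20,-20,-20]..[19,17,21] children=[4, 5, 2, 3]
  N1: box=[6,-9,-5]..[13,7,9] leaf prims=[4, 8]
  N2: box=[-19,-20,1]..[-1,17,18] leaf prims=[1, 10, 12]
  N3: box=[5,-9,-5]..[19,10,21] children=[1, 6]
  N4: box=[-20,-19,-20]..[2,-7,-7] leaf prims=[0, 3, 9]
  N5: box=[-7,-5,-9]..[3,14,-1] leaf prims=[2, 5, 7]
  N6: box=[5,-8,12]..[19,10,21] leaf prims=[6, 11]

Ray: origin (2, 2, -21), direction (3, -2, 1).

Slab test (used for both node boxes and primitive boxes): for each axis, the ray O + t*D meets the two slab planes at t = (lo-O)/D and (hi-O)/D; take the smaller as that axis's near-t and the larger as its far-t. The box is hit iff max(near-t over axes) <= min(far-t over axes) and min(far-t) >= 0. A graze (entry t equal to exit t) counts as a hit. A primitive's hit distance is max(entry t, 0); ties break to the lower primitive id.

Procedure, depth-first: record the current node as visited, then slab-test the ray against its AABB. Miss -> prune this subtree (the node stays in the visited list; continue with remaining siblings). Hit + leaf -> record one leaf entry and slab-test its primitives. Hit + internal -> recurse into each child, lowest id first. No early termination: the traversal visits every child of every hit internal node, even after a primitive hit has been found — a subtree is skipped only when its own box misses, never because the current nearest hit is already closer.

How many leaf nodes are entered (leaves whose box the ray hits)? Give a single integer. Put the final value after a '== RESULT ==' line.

Trace the traversal:
N0 x:[-22/3,17/3] y:[-15/2,11] z:[1,42] -> hit [1,17/3], descend [2, 3, 4, 5]
  N2 x:[-7,-1] y:[-15/2,11] z:[22,39] -> miss, prune
  N3 x:[1,17/3] y:[-4,11/2] z:[16,42] -> miss, prune
  N4 x:[-22/3,0] y:[9/2,21/2] z:[1,14] -> miss, prune
  N5 x:[-3,1/3] y:[-6,7/2] z:[12,20] -> miss, prune

Visited [0, 2, 3, 4, 5]. Tests: 5 box, 0 leaf. Nearest: miss.

== RESULT ==
0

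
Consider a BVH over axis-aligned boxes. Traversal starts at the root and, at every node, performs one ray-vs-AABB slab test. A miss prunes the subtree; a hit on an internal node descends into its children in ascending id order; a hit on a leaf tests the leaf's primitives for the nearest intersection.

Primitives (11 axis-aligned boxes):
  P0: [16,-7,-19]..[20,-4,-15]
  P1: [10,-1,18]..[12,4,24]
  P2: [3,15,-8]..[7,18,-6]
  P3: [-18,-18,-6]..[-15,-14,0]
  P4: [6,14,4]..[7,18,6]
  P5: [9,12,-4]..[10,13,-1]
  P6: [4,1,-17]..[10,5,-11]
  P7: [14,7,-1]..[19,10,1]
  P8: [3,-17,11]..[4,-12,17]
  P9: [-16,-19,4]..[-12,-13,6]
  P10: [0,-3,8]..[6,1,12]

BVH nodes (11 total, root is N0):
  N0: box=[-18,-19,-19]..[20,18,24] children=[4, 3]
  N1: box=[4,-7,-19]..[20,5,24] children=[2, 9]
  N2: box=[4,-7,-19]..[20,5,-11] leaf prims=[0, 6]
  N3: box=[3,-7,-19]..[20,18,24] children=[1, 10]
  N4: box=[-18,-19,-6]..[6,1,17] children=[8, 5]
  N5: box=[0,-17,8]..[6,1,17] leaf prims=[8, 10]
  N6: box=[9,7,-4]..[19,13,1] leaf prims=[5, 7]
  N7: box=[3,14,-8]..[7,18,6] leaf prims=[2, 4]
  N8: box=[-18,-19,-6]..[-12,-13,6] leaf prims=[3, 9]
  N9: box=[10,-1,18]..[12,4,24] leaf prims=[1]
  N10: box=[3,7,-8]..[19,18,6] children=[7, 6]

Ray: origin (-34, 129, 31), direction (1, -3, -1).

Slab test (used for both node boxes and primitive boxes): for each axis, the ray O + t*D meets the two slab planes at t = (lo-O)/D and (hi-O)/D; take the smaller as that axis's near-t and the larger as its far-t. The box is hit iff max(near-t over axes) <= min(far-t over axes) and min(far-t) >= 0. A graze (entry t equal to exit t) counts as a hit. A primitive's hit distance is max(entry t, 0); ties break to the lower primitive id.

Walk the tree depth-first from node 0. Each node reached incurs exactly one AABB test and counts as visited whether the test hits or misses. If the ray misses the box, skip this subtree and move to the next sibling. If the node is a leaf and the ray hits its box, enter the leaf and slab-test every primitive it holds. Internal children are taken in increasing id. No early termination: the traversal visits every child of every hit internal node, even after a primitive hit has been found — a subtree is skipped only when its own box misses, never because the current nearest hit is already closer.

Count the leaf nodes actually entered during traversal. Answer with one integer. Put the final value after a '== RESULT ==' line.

Walk:
N0 x:[16,54] y:[37,148/3] z:[7,50] -> hit [37,148/3], descend [3, 4]
  N3 x:[37,54] y:[37,136/3] z:[7,50] -> hit [37,136/3], descend [1, 10]
    N1 x:[38,54] y:[124/3,136/3] z:[7,50] -> hit [124/3,136/3], descend [2, 9]
      N2 x:[38,54] y:[124/3,136/3] z:[42,50] -> hit [42,136/3] leaf, test {P0(miss), P6@t=42}
      N9 x:[44,46] y:[125/3,130/3] z:[7,13] -> miss, prune
    N10 x:[37,53] y:[37,122/3] z:[25,39] -> hit [37,39], descend [6, 7]
      N6 x:[43,53] y:[116/3,122/3] z:[30,35] -> miss, prune
      N7 x:[37,41] y:[37,115/3] z:[25,39] -> hit [37,115/3] leaf, test {P2@t=37, P4(miss)}
  N4 x:[16,40] y:[128/3,148/3] z:[14,37] -> miss, prune

Visited [0, 3, 1, 2, 9, 10, 6, 7, 4]. Tests: 9 box, 2 leaf. Nearest: P2.

== RESULT ==
2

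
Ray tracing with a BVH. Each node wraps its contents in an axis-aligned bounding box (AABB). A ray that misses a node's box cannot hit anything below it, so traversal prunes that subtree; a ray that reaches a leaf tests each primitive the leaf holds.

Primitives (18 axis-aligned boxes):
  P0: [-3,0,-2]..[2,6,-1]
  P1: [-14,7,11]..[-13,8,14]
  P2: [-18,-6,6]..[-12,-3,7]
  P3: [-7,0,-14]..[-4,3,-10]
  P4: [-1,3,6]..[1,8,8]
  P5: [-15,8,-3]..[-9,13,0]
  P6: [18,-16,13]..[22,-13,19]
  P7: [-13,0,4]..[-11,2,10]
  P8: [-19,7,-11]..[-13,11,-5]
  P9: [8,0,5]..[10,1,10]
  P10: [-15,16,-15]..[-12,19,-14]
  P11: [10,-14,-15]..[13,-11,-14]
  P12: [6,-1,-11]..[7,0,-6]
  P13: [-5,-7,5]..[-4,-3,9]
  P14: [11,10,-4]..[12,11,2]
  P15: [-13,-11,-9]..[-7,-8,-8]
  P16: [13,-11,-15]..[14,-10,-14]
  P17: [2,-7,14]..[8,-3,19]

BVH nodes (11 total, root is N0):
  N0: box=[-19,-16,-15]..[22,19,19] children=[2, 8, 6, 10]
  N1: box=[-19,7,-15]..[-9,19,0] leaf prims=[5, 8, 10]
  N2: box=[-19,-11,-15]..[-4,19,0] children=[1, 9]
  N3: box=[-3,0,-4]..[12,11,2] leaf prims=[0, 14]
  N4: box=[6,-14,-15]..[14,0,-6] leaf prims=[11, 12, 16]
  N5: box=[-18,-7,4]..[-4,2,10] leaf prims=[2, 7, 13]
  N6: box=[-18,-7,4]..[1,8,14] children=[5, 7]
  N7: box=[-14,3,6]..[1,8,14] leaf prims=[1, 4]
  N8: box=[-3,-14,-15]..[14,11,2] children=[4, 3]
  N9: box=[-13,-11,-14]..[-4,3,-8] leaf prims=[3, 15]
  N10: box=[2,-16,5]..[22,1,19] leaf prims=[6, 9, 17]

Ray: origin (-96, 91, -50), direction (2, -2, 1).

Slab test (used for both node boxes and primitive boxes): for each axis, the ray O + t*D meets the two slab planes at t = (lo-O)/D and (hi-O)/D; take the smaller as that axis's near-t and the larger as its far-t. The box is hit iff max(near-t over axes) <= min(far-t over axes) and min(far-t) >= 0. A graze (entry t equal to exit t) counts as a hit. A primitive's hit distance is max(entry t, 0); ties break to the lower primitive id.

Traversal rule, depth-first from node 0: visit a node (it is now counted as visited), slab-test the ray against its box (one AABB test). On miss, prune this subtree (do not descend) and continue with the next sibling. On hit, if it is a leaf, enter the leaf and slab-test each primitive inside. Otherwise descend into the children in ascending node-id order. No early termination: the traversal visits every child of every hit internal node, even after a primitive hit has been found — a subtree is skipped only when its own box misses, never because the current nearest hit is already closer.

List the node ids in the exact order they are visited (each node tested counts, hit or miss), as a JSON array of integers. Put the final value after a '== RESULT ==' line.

Traverse from the root:
N0 x:[77/2,59] y:[36,107/2] z:[35,69] -> hit [77/2,107/2], descend [2, 6, 8, 10]
  N2 x:[77/2,46] y:[36,51] z:[35,50] -> hit [77/2,46], descend [1, 9]
    N1 x:[77/2,87/2] y:[36,42] z:[35,50] -> hit [77/2,42] leaf, test {P5(miss), P8@t=40, P10(miss)}
    N9 x:[83/2,46] y:[44,51] z:[36,42] -> miss, prune
  N6 x:[39,97/2] y:[83/2,49] z:[54,64] -> miss, prune
  N8 x:[93/2,55] y:[40,105/2] z:[35,52] -> hit [93/2,52], descend [3, 4]
    N3 x:[93/2,54] y:[40,91/2] z:[46,52] -> miss, prune
    N4 x:[51,55] y:[91/2,105/2] z:[35,44] -> miss, prune
  N10 x:[49,59] y:[45,107/2] z:[55,69] -> miss, prune

Summary -> nodes [0, 2, 1, 9, 6, 8, 3, 4, 10]; box-tests=9; leaf-entries=1; first=P8

== RESULT ==
[0, 2, 1, 9, 6, 8, 3, 4, 10]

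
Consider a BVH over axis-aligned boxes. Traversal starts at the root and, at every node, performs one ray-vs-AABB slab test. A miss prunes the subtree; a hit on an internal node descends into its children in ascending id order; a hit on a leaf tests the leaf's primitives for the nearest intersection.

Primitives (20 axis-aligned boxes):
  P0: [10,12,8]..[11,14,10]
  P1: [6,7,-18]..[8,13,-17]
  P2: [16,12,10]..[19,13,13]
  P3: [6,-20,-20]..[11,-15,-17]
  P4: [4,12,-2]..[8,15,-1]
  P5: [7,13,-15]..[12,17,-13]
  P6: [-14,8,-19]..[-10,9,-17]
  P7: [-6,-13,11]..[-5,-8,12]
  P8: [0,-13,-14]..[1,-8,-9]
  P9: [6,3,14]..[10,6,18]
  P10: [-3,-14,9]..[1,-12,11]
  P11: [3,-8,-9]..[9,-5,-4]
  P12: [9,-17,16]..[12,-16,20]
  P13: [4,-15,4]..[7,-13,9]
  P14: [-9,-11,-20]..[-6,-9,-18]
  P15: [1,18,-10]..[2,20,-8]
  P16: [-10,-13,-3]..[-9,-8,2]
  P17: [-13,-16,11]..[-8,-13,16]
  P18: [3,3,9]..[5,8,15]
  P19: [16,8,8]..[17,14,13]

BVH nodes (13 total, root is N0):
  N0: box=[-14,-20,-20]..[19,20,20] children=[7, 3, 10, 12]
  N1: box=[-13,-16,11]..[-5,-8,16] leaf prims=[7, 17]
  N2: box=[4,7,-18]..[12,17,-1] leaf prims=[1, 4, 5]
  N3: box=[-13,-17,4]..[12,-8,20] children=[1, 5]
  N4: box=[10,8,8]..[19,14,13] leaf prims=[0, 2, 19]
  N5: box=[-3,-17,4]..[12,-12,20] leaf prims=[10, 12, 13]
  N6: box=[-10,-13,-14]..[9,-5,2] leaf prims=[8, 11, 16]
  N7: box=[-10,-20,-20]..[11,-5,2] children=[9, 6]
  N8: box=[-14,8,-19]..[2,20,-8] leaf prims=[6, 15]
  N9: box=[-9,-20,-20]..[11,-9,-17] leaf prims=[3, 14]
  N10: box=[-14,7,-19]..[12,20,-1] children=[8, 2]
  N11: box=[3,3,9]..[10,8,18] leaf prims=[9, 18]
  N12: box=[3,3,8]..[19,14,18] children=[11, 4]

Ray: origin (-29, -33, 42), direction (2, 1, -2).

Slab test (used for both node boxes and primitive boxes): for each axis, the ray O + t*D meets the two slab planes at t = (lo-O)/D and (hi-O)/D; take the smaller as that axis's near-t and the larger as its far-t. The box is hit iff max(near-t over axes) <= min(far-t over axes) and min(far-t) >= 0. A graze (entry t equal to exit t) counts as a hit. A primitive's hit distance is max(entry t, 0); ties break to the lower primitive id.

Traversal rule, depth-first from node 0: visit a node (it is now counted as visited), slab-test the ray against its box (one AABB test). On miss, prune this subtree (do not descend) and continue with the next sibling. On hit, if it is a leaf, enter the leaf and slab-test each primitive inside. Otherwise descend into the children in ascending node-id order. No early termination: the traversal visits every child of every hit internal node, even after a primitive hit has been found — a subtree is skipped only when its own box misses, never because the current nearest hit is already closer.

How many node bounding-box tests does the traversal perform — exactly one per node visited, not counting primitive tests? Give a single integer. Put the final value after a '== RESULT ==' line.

Traverse from the root:
N0 x:[15/2,24] y:[13,53] z:[11,31] -> hit [13,24], descend [3, 7, 10, 12]
  N3 x:[8,41/2] y:[16,25] z:[11,19] -> hit [16,19], descend [1, 5]
    N1 x:[8,12] y:[17,25] z:[13,31/2] -> miss, prune
    N5 x:[13,41/2] y:[16,21] z:[11,19] -> hit [16,19] leaf, test {P10(miss), P12(miss), P13@t=18}
  N7 x:[19/2,20] y:[13,28] z:[20,31] -> hit [20,20], descend [6, 9]
    N6 x:[19/2,19] y:[20,28] z:[20,28] -> miss, prune
    N9 x:[10,20] y:[13,24] z:[59/2,31] -> miss, prune
  N10 x:[15/2,41/2] y:[40,53] z:[43/2,61/2] -> miss, prune
  N12 x:[16,24] y:[36,47] z:[12,17] -> miss, prune

order=[0, 3, 1, 5, 7, 6, 9, 10, 12]  |boxes|=9  |leaves|=1  hit=P13

== RESULT ==
9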